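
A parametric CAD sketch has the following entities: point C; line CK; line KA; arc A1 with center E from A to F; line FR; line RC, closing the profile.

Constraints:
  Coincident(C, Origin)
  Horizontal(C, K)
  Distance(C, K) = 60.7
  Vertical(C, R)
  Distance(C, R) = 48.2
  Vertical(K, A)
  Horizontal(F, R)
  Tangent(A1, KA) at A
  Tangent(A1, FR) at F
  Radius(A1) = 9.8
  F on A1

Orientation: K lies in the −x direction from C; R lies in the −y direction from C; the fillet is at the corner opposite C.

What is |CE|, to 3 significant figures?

63.8

C is at the origin; C and K share the same y with |CK| = 60.7 and K on the −x side, so K = (-60.7, 0.00). CR is vertical with |CR| = 48.2 and R on the −y side, so R = (0.00, -48.2). The virtual corner opposite C is at (-60.7, -48.2). A1 meets KA tangentially, so EA is at right angles to KA and the tangent condition forces EF to be normal to FR, with radius 9.8, so the center E sits 9.8 in from both sides at E = (-50.9, -38.4). Then |CE| = |E − C| = 63.8.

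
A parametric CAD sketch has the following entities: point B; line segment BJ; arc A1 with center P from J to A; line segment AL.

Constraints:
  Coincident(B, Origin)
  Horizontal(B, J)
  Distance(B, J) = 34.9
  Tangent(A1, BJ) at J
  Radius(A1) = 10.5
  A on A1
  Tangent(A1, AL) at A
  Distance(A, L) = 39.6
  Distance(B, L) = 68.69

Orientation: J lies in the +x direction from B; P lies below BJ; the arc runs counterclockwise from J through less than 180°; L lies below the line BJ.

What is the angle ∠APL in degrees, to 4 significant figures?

75.15°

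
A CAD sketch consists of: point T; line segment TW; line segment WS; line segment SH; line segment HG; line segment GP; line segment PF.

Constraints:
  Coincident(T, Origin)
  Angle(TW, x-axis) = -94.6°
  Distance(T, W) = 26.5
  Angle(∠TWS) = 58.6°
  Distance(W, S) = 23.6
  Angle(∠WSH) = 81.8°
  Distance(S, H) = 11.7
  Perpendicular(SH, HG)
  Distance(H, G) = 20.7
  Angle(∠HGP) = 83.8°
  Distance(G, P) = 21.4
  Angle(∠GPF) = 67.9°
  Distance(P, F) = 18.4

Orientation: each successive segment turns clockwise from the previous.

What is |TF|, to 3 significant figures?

25.0

T is at the origin; TW runs at -94.6° with length 26.5, so W = (-2.13, -26.4). ∠TWS = 58.6° gives WS at 144° from the x-axis; with |WS| = 23.6, S = (-21.2, -12.5). ∠WSH = 81.8° gives SH at 45.8° from the x-axis; with |SH| = 11.7, H = (-13.1, -4.16). SH is perpendicular to HG, so HG runs at -44.2°; with |HG| = 20.7, G = (1.78, -18.6). ∠HGP = 83.8° gives GP at -140° from the x-axis; with |GP| = 21.4, P = (-14.7, -32.2). ∠GPF = 67.9° gives PF at 108° from the x-axis; with |PF| = 18.4, F = (-20.2, -14.7). Then |TF| = |F − T| = 25.0.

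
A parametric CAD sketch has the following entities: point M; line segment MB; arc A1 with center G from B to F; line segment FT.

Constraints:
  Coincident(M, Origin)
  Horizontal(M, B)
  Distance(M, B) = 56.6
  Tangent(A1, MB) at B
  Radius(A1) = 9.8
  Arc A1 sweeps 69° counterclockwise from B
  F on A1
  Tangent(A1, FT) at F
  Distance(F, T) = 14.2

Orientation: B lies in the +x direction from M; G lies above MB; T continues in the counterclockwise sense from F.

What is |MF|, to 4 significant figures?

66.05

M is at the origin; M and B share the same y with |MB| = 56.6 and B on the +x side, so B = (56.60, 0.000). Tangency of A1 to MB means the radius GB is perpendicular to MB, so G = B + (0, 9.8) = (56.60, 9.800). On A1, B sits at bearing -90° from G; a 69° counterclockwise sweep puts F at bearing -21°, so F = G + 9.8·(cos -21°, sin -21°) = (65.75, 6.288). Then |MF| = |F − M| = 66.05.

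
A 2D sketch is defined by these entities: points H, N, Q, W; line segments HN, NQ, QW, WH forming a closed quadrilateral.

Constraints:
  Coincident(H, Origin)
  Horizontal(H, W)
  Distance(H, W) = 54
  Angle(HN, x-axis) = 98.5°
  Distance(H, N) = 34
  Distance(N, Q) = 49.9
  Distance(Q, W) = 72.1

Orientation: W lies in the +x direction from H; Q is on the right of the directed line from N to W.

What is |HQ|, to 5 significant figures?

22.278

Checks: |NQ| = 49.90 ✓; |QW| = 72.10 ✓.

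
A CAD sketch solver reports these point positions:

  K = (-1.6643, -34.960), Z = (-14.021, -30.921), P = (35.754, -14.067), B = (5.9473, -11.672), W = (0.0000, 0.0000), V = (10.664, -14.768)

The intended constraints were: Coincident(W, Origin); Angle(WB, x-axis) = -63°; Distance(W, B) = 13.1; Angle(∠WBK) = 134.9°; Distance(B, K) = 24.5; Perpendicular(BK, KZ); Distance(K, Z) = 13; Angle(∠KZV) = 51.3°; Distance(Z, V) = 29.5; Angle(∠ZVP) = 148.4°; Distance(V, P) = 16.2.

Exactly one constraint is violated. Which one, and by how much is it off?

Distance(V, P) = 16.2 — off by 8.90.

W = (0.00, 0.00) ✓; WB at -63.00° ✓; |WB| = 13.10 ✓; ∠WBK = 134.9° ✓; |BK| = 24.50 ✓; ∠(BK, KZ) = 90.00° ✓; |KZ| = 13.00 ✓; ∠KZV = 51.30° ✓; |ZV| = 29.50 ✓; ∠ZVP = 148.4° ✓; |VP| = 25.10 ✗.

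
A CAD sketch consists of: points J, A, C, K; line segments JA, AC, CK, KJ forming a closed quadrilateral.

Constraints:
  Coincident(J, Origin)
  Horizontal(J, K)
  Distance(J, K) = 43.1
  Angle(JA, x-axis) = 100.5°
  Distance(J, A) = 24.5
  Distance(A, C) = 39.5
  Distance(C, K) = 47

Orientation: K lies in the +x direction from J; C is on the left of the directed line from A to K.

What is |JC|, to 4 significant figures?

53.50

Checks: J = (0.00, 0.00) ✓; |AC| = 39.50 ✓; |CK| = 47.00 ✓.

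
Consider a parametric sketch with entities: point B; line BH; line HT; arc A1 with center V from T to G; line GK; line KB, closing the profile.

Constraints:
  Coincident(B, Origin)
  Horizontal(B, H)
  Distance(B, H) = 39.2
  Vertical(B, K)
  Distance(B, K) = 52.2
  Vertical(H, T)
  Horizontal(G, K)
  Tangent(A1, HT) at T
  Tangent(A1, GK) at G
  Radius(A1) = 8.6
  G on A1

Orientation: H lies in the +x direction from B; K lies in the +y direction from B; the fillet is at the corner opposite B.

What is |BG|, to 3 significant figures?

60.5

B is at the origin; B and H share the same y with |BH| = 39.2 and H on the +x side, so H = (39.2, 0.00). BK is vertical with |BK| = 52.2 and K on the +y side, so K = (0.00, 52.2). The virtual corner opposite B is at (39.2, 52.2). Since A1 is tangent to HT there, VT ⟂ HT and since A1 is tangent to GK there, VG ⟂ GK, with radius 8.6, so the center V sits 8.6 in from both sides at V = (30.6, 43.6). That places the tangent points at T = (39.2, 43.6) on HT and G = (30.6, 52.2) on GK. Then |BG| = |G − B| = 60.5.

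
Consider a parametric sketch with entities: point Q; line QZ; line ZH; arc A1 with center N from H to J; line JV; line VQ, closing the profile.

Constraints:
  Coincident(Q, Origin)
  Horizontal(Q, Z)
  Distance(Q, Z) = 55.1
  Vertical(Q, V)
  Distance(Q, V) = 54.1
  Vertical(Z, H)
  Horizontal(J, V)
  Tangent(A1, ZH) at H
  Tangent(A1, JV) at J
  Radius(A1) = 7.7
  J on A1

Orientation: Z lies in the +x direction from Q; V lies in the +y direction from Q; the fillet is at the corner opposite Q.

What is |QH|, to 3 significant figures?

72.0

The virtual corner opposite Q is at (55.1, 54.1). Since A1 is tangent to ZH there, NH ⟂ ZH and A1 meets JV tangentially, so NJ is at right angles to JV, with radius 7.7, so the center N sits 7.7 in from both sides at N = (47.4, 46.4). That places the tangent points at H = (55.1, 46.4) on ZH and J = (47.4, 54.1) on JV. Then |QH| = |H − Q| = 72.0.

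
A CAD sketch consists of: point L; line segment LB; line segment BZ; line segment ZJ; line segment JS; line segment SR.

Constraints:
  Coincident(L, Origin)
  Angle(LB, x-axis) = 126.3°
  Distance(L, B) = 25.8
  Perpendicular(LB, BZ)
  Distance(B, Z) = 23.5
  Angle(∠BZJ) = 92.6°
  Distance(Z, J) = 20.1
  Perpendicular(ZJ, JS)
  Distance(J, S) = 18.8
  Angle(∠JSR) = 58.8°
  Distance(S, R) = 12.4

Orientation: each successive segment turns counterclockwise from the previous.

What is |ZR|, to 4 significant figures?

15.60

L is at the origin; LB runs at 126.3° with length 25.8, so B = (-15.27, 20.79). LB ⟂ BZ, so BZ runs at -143.7°; with |BZ| = 23.5, Z = (-34.21, 6.881). ∠BZJ = 92.6° gives ZJ at -56.30° from the x-axis; with |ZJ| = 20.1, J = (-23.06, -9.842). The perpendicularity gives JS at right angles to ZJ, so JS runs at 33.70°; with |JS| = 18.8, S = (-7.420, 0.5894). ∠JSR = 58.8° gives SR at 154.9° from the x-axis; with |SR| = 12.4, R = (-18.65, 5.850). Then |ZR| = |R − Z| = 15.60.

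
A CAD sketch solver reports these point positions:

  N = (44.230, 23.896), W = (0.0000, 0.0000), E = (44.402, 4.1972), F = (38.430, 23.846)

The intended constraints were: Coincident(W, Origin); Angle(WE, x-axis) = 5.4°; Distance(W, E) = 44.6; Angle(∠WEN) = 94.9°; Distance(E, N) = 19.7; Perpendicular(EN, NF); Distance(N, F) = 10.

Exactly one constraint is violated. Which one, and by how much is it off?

Distance(N, F) = 10 — off by 4.20.

W = (0.00, 0.00) ✓; WE at 5.400° ✓; |WE| = 44.60 ✓; ∠WEN = 94.90° ✓; |EN| = 19.70 ✓; ∠(EN, NF) = 89.99° ✓; |NF| = 5.800 ✗.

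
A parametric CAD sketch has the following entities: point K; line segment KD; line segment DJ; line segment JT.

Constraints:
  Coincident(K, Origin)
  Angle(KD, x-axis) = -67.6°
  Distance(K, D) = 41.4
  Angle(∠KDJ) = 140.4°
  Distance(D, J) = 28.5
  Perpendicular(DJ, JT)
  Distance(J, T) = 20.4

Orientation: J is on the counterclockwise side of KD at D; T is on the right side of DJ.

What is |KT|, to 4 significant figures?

76.40

K is at the origin; KD runs at -67.6° with length 41.4, so D = 41.4·(cos -67.6°, sin -67.6°) = (15.78, -38.28). ∠KDJ = 140.4°, so DJ runs at -67.6° + (180° − 140.4°) = -28.00° from the x-axis; with |DJ| = 28.5, J = D + 28.5·(cos -28.00°, sin -28.00°) = (40.94, -51.66). The perpendicularity gives JT at right angles to DJ; with |JT| = 20.4 on the right of DJ, T = J + 20.4·(-0.4695, -0.8829) = (31.36, -69.67). Then |KT| = |T − K| = 76.40.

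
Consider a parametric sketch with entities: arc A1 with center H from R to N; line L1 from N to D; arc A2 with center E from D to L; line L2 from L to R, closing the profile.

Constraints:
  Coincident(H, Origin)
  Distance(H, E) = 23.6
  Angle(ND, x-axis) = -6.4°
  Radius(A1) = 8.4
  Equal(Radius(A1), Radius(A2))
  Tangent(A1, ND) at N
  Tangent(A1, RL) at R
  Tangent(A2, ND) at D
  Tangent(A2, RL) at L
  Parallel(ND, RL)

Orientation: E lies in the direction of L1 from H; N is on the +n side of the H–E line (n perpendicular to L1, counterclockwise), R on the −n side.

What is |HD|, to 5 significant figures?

25.050

The slot axis is L1's direction at -6.4°, so u = (cos -6.4°, sin -6.4°) = (0.99377, -0.11147) and n = (−sin -6.4°, cos -6.4°) = (0.11147, 0.99377). H is at the origin and E lies 23.6 along u from H, so E = 23.6·u = (23.453, -2.6307). Tangency of A1 to both parallel lines with radius 8.4 puts N and R at H ± 8.4·n: N = (0.93634, 8.3477), R = (-0.93634, -8.3477). Equal radii place D and L the same way about E: D = E + 8.4·n = (24.389, 5.7170), L = E − 8.4·n = (22.517, -10.978). Then |HD| = |D − H| = 25.050.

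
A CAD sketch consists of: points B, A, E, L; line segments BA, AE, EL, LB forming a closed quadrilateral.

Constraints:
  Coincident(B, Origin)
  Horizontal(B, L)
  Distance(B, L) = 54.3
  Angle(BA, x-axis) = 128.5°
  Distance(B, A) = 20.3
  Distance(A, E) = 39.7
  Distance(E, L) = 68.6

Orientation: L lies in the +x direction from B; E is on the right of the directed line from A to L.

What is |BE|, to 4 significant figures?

25.78

Checks: |AE| = 39.70 ✓; |EL| = 68.60 ✓.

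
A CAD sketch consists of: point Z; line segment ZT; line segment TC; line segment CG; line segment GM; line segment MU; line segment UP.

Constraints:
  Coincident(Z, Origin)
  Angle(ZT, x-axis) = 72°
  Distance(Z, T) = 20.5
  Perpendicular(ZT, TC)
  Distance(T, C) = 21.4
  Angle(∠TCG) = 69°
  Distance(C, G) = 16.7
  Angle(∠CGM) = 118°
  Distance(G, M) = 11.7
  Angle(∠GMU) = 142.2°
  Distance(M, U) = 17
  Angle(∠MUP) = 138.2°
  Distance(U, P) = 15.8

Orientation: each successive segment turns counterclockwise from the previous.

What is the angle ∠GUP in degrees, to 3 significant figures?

123°

Z is at the origin; ZT runs at 72.0° with length 20.5, so T = (6.33, 19.5). ZT ⟂ TC, so TC runs at 162°; with |TC| = 21.4, C = (-14.0, 26.1). ∠TCG = 69.0° gives CG at -87.0° from the x-axis; with |CG| = 16.7, G = (-13.1, 9.43). ∠CGM = 118.0° gives GM at -25.0° from the x-axis; with |GM| = 11.7, M = (-2.54, 4.49). ∠GMU = 142.2° gives MU at 12.8° from the x-axis; with |MU| = 17.0, U = (14.0, 8.25). ∠MUP = 138.2° gives UP at 54.6° from the x-axis; with |UP| = 15.8, P = (23.2, 21.1). Then cos ∠GUP = UG·UP / (|UG||UP|), giving 123°.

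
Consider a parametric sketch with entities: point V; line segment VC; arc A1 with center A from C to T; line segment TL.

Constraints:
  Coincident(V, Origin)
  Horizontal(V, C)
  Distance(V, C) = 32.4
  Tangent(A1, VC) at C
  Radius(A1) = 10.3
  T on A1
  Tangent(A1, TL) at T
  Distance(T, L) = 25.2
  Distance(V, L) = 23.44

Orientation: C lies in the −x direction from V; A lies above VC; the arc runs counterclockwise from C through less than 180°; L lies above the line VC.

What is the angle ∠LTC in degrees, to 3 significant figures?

156°

V is at the origin; V and C share the same y with |VC| = 32.4 and C on the −x side, so C = (-32.4, 0.00). A1 meets VC tangentially, so AC is at right angles to VC, so A = C + (0, 10.3) = (-32.4, 10.3). Since AT ⟂ TL (tangency), |AL| = √(10.3² + 25.2²) = 27.2 regardless of where T sits on A1. So L lies on both circle(V, 23.44) and circle(A, 27.2); the above-VC intersection is L = (-7.86, 22.1). T is the foot of the tangent from L: T = (-24.8, 3.39).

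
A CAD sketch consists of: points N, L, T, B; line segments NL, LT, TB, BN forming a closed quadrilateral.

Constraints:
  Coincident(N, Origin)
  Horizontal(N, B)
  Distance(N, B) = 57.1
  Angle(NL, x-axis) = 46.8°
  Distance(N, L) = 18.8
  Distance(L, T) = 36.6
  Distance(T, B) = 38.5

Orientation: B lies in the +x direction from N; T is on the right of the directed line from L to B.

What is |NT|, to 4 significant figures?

32.41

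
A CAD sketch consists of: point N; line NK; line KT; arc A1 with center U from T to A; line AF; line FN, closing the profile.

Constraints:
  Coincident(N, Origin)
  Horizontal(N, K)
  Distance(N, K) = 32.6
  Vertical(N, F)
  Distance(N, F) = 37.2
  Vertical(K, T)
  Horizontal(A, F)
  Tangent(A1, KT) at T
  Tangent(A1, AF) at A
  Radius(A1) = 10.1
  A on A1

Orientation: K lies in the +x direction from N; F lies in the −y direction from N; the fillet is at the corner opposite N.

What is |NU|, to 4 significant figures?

35.22

N is at the origin; NK is horizontal with |NK| = 32.6 and K on the +x side, so K = (32.60, 0.000). NF is vertical with |NF| = 37.2 and F on the −y side, so F = (0.000, -37.20). The virtual corner opposite N is at (32.60, -37.20). Tangency of A1 to KT means the radius UT is perpendicular to KT and since A1 is tangent to AF there, UA ⟂ AF, with radius 10.1, so the center U sits 10.1 in from both sides at U = (22.50, -27.10). Then |NU| = |U − N| = 35.22.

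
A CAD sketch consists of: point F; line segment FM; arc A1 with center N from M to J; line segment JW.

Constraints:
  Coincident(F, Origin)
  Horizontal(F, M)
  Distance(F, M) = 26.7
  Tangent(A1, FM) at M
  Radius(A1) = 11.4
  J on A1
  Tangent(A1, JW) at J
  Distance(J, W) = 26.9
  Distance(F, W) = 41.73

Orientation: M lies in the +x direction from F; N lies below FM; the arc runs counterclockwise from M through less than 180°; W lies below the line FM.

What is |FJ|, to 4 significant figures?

19.25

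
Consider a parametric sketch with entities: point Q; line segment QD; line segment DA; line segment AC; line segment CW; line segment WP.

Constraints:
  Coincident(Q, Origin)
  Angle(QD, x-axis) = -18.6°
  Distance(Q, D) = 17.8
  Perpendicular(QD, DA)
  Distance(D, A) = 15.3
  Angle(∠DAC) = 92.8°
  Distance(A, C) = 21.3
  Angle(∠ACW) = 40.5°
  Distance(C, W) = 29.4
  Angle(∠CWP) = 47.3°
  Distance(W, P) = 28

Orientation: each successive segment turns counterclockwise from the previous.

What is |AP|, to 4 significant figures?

8.886

∠ACW = 40.5° gives CW at -61.90° from the x-axis; with |CW| = 29.4, W = (15.77, -9.339). ∠CWP = 47.3° gives WP at 70.80° from the x-axis; with |WP| = 28.0, P = (24.97, 17.10). Then |AP| = |P − A| = 8.886.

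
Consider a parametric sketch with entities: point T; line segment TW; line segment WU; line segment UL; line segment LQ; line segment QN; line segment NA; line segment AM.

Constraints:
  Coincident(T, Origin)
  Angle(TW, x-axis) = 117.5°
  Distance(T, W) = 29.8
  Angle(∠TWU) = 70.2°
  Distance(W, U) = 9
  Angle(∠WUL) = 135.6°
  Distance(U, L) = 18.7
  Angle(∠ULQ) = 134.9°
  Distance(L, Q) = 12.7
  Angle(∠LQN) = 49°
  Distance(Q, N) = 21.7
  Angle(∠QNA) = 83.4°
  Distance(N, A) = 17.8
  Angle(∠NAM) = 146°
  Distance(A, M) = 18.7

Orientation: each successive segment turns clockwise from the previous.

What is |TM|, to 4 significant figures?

41.64

∠QNA = 83.4° gives NA at 50.60° from the x-axis; with |NA| = 17.8, A = (5.021, 29.40). ∠NAM = 146.0° gives AM at 16.60° from the x-axis; with |AM| = 18.7, M = (22.94, 34.75). Then |TM| = |M − T| = 41.64.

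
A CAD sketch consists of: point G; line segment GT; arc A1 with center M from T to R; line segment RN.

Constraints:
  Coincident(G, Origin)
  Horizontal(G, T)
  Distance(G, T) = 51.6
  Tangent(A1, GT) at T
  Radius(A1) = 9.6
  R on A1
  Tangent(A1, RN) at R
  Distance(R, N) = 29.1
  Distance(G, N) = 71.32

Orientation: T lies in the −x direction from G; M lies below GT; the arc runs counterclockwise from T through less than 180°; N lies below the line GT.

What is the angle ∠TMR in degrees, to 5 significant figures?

93.137°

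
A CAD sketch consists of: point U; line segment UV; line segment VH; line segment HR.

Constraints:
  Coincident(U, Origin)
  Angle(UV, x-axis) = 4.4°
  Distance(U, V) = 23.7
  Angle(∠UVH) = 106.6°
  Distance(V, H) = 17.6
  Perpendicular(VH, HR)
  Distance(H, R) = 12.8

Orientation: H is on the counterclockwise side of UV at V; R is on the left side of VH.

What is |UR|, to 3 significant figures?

26.3

∠UVH = 106.6°, so VH runs at 4.4° + (180° − 106.6°) = 77.8° from the x-axis; with |VH| = 17.6, H = V + 17.6·(cos 77.8°, sin 77.8°) = (27.3, 19.0). The perpendicularity gives HR at right angles to VH; with |HR| = 12.8 on the left of VH, R = H + 12.8·(-0.977, 0.211) = (14.8, 21.7). Then |UR| = |R − U| = 26.3.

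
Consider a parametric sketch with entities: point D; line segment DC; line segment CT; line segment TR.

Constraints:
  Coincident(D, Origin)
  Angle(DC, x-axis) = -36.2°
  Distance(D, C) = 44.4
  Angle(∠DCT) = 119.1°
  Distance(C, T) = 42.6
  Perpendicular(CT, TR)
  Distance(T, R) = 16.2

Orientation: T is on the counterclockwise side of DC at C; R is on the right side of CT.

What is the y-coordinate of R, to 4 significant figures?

-23.14

∠DCT = 119.1°, so CT runs at -36.2° + (180° − 119.1°) = 24.70° from the x-axis; with |CT| = 42.6, T = C + 42.6·(cos 24.70°, sin 24.70°) = (74.53, -8.422). CT ⟂ TR; with |TR| = 16.2 on the right of CT, R = T + 16.2·(0.4179, -0.9085) = (81.30, -23.14). So R.y = -23.14.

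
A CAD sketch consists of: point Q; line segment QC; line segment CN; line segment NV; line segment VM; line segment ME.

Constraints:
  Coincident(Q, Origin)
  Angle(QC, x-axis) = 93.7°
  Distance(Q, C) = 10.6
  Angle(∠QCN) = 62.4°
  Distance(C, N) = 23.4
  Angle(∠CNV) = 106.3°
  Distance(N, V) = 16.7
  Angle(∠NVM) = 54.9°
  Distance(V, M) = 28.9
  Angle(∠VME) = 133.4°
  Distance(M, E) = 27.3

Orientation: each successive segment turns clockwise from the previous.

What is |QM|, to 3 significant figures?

4.97

∠CNV = 106.3° gives NV at -97.6° from the x-axis; with |NV| = 16.7, V = (18.5, -15.5). ∠NVM = 54.9° gives VM at 137° from the x-axis; with |VM| = 28.9, M = (-2.74, 4.14). Then |QM| = |M − Q| = 4.97.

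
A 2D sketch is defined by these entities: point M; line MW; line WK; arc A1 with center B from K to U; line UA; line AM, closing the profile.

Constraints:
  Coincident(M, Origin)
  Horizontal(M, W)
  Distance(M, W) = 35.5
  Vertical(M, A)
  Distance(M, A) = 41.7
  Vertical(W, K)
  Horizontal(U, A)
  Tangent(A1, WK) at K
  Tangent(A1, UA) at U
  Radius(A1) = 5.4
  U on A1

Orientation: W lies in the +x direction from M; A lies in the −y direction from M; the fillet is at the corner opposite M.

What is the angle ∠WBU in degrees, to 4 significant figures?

171.5°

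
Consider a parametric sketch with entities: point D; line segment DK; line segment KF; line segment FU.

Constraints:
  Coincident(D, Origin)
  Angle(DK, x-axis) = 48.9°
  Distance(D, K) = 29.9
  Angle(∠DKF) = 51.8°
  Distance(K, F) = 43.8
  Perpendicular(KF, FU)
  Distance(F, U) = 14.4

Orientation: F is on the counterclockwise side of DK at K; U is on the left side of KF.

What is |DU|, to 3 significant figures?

26.9

D is at the origin; DK runs at 48.9° with length 29.9, so K = 29.9·(cos 48.9°, sin 48.9°) = (19.7, 22.5). ∠DKF = 51.8°, so KF runs at 48.9° + (180° − 51.8°) = 177° from the x-axis; with |KF| = 43.8, F = K + 43.8·(cos 177°, sin 177°) = (-24.1, 24.7). KF ⟂ FU; with |FU| = 14.4 on the left of KF, U = F + 14.4·(-0.0506, -0.999) = (-24.8, 10.4). Then |DU| = |U − D| = 26.9.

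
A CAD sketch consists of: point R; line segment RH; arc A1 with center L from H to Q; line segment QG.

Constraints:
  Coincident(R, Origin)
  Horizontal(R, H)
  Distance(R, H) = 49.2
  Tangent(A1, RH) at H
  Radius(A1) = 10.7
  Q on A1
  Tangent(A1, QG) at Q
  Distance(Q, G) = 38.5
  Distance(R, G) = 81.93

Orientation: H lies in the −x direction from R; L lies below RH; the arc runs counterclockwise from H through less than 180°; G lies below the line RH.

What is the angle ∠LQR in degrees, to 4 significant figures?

20.16°

Checks: |LQ| = 10.70 ✓; ∠(LQ, QG) = 90.00° ✓; |QG| = 38.50 ✓; |RG| = 81.93 ✓.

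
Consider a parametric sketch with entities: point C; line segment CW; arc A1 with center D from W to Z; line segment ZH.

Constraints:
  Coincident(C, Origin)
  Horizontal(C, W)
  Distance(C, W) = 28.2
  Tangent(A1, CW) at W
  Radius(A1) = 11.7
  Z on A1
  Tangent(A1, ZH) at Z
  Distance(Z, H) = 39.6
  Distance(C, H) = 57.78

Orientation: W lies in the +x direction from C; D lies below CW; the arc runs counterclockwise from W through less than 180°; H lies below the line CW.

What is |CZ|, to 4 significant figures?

21.62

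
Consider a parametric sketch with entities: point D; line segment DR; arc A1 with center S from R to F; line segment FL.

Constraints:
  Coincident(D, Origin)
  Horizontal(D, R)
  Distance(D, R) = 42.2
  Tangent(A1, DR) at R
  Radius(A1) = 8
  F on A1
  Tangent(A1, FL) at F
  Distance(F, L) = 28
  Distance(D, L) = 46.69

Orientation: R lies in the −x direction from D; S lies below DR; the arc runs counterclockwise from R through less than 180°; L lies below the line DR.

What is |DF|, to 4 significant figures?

50.17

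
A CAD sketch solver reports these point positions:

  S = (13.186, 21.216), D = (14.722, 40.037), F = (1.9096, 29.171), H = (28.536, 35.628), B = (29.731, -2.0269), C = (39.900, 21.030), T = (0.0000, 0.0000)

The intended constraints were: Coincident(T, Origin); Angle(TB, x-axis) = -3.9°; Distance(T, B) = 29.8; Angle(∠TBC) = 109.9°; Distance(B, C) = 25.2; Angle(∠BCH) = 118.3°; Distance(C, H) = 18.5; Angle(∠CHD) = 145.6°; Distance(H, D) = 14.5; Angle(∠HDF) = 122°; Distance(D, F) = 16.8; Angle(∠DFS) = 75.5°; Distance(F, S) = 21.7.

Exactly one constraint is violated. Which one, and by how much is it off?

Distance(F, S) = 21.7 — off by 7.90.

T = (0.00, 0.00) ✓; TB at -3.900° ✓; |TB| = 29.80 ✓; ∠TBC = 109.9° ✓; |BC| = 25.20 ✓; ∠BCH = 118.3° ✓; |CH| = 18.50 ✓; ∠CHD = 145.6° ✓; |HD| = 14.50 ✓; ∠HDF = 122.0° ✓; |DF| = 16.80 ✓; ∠DFS = 75.50° ✓; |FS| = 13.80 ✗.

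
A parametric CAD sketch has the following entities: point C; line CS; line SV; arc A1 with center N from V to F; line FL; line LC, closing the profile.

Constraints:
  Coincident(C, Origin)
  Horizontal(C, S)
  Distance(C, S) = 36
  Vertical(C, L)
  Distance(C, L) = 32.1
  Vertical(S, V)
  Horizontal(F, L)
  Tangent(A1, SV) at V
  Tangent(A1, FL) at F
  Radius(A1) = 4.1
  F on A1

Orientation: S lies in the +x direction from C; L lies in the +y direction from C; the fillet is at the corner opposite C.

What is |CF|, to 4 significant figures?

45.26

C is at the origin; CS is horizontal with |CS| = 36.0 and S on the +x side, so S = (36.00, 0.000). C and L share the same x with |CL| = 32.1 and L on the +y side, so L = (0.000, 32.10). The virtual corner opposite C is at (36.00, 32.10). Tangency of A1 to SV means the radius NV is perpendicular to SV and since A1 is tangent to FL there, NF ⟂ FL, with radius 4.1, so the center N sits 4.1 in from both sides at N = (31.90, 28.00). That places the tangent points at V = (36.00, 28.00) on SV and F = (31.90, 32.10) on FL. Then |CF| = |F − C| = 45.26.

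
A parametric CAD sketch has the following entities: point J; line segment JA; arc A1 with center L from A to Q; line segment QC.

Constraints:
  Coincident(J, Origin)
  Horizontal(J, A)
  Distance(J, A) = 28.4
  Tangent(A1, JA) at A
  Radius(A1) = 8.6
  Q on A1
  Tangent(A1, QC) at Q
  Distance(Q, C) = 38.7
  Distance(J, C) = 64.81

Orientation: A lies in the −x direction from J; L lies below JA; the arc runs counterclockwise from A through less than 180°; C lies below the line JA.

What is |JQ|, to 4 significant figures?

37.02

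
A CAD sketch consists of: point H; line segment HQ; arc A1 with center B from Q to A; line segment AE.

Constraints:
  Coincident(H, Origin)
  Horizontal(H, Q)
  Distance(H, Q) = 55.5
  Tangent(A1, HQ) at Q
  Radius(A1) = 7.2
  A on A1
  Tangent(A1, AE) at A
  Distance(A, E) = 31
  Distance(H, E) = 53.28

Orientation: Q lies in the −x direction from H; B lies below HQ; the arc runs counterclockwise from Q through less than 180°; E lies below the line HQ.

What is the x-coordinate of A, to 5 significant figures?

-60.852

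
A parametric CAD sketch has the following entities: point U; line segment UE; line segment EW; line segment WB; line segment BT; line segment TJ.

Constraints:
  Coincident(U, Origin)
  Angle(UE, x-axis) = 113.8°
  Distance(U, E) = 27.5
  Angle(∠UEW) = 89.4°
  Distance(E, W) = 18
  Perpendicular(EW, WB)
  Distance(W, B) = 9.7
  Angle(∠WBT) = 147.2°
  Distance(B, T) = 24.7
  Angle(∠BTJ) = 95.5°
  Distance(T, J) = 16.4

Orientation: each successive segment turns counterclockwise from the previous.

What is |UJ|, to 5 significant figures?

11.210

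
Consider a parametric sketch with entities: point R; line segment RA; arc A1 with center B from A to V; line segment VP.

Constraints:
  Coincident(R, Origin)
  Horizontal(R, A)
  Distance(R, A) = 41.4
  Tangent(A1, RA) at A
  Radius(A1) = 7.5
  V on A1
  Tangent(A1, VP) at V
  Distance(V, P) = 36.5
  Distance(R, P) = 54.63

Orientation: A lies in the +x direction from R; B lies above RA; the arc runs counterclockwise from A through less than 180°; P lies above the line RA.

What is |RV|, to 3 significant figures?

49.4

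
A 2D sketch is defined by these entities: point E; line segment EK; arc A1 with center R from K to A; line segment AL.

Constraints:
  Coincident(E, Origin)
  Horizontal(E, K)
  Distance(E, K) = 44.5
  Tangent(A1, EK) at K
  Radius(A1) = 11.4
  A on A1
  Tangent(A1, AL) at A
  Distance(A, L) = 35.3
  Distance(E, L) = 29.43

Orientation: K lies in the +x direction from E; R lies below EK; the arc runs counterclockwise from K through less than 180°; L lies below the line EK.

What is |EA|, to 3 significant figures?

36.8

Checks: ∠(RK, KE) = 90.00° ✓; |RK| = 11.40 ✓; |RA| = 11.40 ✓; ∠(RA, AL) = 90.00° ✓; |AL| = 35.30 ✓; |EL| = 29.43 ✓.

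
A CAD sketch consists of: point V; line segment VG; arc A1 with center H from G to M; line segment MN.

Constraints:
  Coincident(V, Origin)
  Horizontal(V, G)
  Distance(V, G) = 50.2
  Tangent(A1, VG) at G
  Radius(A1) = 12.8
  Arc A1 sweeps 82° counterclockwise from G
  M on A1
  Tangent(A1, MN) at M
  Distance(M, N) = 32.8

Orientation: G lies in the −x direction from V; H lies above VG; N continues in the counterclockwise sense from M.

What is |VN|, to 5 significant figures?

54.576

V is at the origin; V and G share the same y with |VG| = 50.2 and G on the −x side, so G = (-50.200, 0.0000). A1 meets VG tangentially, so HG is at right angles to VG, so H = G + (0, 12.8) = (-50.200, 12.800). On A1, G sits at bearing -90° from H; an 82° counterclockwise sweep puts M at bearing -8°, so M = H + 12.8·(cos -8°, sin -8°) = (-37.525, 11.019). A1 meets MN tangentially, so HM is at right angles to MN, so MN runs along (−sin -8°, cos -8°); with |MN| = 32.8, N = (-32.960, 43.499). Then |VN| = |N − V| = 54.576.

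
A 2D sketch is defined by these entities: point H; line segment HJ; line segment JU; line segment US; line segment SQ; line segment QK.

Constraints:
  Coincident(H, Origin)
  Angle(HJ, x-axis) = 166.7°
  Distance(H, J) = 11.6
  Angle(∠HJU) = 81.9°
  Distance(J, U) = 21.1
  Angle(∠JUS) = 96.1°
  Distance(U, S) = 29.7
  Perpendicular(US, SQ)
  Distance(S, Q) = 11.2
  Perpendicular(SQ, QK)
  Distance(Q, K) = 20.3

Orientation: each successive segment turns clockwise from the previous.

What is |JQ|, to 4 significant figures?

33.41

H is at the origin; HJ runs at 166.7° with length 11.6, so J = (-11.29, 2.669). ∠HJU = 81.9° gives JU at 68.60° from the x-axis; with |JU| = 21.1, U = (-3.590, 22.31). ∠JUS = 96.1° gives US at -15.30° from the x-axis; with |US| = 29.7, S = (25.06, 14.48). The perpendicularity gives SQ at right angles to US, so SQ runs at -105.3°; with |SQ| = 11.2, Q = (22.10, 3.674). Then |JQ| = |Q − J| = 33.41.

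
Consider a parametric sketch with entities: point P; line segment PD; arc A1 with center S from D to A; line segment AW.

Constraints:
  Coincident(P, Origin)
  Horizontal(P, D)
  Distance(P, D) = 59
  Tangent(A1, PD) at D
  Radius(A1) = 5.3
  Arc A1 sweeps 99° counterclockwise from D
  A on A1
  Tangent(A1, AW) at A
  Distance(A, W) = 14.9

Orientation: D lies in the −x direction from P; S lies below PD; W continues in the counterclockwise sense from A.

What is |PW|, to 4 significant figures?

65.32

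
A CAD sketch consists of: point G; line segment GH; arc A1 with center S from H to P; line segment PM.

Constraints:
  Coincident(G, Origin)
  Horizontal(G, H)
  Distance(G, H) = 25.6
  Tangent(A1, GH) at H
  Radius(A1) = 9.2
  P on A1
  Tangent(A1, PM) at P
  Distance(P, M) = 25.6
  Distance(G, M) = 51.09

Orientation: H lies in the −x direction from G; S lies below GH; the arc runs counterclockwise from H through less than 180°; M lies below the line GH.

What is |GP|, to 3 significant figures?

35.5

Checks: |SP| = 9.200 ✓; ∠(SP, PM) = 90.00° ✓; |PM| = 25.60 ✓; |GM| = 51.09 ✓.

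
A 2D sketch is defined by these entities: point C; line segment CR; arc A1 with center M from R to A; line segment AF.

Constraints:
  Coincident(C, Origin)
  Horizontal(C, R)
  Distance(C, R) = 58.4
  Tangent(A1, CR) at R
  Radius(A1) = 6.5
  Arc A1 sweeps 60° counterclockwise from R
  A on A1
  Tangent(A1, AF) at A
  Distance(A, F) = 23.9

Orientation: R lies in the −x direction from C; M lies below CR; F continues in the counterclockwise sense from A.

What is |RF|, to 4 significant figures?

29.71

C is at the origin; C and R share the same y with |CR| = 58.4 and R on the −x side, so R = (-58.40, 0.000). The tangent condition forces MR to be normal to CR, so M = R + (0, -6.5) = (-58.40, -6.500). On A1, R sits at bearing 90° from M; a 60° counterclockwise sweep puts A at bearing 150°, so A = M + 6.5·(cos 150°, sin 150°) = (-64.03, -3.250). The tangent condition forces MA to be normal to AF, so AF runs along (−sin 150°, cos 150°); with |AF| = 23.9, F = (-75.98, -23.95). Then |RF| = |F − R| = 29.71.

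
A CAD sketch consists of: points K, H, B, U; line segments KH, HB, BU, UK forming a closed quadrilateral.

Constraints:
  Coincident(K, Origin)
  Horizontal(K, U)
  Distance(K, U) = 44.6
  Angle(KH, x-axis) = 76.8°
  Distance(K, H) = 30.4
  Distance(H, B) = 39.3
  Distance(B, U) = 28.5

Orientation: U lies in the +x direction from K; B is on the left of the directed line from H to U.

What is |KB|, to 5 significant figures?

54.281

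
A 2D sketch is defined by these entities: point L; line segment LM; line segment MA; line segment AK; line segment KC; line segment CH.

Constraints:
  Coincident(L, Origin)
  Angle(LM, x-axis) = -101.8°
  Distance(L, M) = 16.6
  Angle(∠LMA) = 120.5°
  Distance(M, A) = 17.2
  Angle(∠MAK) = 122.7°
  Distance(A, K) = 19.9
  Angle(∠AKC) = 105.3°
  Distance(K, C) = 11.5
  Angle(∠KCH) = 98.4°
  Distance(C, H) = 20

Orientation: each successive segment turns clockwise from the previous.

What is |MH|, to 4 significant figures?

14.67

L is at the origin; LM runs at -101.8° with length 16.6, so M = (-3.395, -16.25). ∠LMA = 120.5° gives MA at -161.3° from the x-axis; with |MA| = 17.2, A = (-19.69, -21.76). ∠MAK = 122.7° gives AK at 141.4° from the x-axis; with |AK| = 19.9, K = (-35.24, -9.349). ∠AKC = 105.3° gives KC at 66.70° from the x-axis; with |KC| = 11.5, C = (-30.69, 1.214). ∠KCH = 98.4° gives CH at -14.90° from the x-axis; with |CH| = 20.0, H = (-11.36, -3.929). Then |MH| = |H − M| = 14.67.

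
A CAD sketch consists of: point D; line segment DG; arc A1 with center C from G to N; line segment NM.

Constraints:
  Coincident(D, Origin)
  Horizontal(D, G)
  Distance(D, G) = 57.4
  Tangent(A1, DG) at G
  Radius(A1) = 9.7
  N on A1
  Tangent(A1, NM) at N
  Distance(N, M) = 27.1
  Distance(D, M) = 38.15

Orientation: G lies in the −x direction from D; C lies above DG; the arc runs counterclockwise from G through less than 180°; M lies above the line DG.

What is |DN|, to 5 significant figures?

50.666

Checks: |CN| = 9.700 ✓; ∠(CN, NM) = 90.00° ✓; |NM| = 27.10 ✓; |DM| = 38.15 ✓.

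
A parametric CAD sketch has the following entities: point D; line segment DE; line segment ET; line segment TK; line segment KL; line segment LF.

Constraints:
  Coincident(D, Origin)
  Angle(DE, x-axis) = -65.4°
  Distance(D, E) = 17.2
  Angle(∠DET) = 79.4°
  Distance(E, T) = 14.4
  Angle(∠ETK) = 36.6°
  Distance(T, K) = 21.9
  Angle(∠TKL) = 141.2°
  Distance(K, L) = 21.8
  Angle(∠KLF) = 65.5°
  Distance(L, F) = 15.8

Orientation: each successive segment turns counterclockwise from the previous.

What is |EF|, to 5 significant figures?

17.967

D is at the origin; DE runs at -65.4° with length 17.2, so E = (7.1600, -15.639). ∠DET = 79.4° gives ET at 35.200° from the x-axis; with |ET| = 14.4, T = (18.927, -7.3382). ∠ETK = 36.6° gives TK at 178.60° from the x-axis; with |TK| = 21.9, K = (-2.9665, -6.8032). ∠TKL = 141.2° gives KL at -142.60° from the x-axis; with |KL| = 21.8, L = (-20.285, -20.044). ∠KLF = 65.5° gives LF at -28.100° from the x-axis; with |LF| = 15.8, F = (-6.3472, -27.486). Then |EF| = |F − E| = 17.967.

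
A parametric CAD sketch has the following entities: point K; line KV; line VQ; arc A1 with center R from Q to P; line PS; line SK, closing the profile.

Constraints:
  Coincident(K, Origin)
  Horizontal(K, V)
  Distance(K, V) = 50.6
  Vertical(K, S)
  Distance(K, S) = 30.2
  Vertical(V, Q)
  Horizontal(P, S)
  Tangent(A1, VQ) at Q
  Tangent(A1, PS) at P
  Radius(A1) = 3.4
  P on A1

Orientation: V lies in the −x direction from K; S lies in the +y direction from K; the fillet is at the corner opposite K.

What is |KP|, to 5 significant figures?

56.035

K is at the origin; KV is horizontal with |KV| = 50.6 and V on the −x side, so V = (-50.600, 0.0000). K and S share the same x with |KS| = 30.2 and S on the +y side, so S = (0.0000, 30.200). The virtual corner opposite K is at (-50.600, 30.200). Tangency of A1 to VQ means the radius RQ is perpendicular to VQ and tangency of A1 to PS means the radius RP is perpendicular to PS, with radius 3.4, so the center R sits 3.4 in from both sides at R = (-47.200, 26.800). That places the tangent points at Q = (-50.600, 26.800) on VQ and P = (-47.200, 30.200) on PS. Then |KP| = |P − K| = 56.035.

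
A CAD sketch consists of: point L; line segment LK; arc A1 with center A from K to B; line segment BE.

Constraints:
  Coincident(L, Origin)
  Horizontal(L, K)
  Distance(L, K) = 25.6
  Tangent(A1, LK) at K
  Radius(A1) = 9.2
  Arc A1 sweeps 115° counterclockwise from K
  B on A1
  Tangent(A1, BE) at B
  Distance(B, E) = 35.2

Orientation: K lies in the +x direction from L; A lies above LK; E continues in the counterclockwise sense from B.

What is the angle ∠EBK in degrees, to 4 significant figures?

122.5°

L is at the origin; L and K share the same y with |LK| = 25.6 and K on the +x side, so K = (25.60, 0.000). The tangent condition forces AK to be normal to LK, so A = K + (0, 9.2) = (25.60, 9.200). On A1, K sits at bearing -90° from A; a 115° counterclockwise sweep puts B at bearing 25°, so B = A + 9.2·(cos 25°, sin 25°) = (33.94, 13.09). Since A1 is tangent to BE there, AB ⟂ BE, so BE runs along (−sin 25°, cos 25°); with |BE| = 35.2, E = (19.06, 44.99). Then cos ∠EBK = BE·BK / (|BE||BK|), giving 122.5°.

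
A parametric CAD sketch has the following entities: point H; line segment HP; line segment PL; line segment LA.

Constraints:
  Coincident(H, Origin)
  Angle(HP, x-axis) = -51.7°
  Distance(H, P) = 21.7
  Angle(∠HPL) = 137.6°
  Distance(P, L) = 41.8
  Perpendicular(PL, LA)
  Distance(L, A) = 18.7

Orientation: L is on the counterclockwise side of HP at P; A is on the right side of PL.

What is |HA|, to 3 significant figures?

66.7

H is at the origin; HP runs at -51.7° with length 21.7, so P = 21.7·(cos -51.7°, sin -51.7°) = (13.4, -17.0). ∠HPL = 137.6°, so PL runs at -51.7° + (180° − 137.6°) = -9.30° from the x-axis; with |PL| = 41.8, L = P + 41.8·(cos -9.30°, sin -9.30°) = (54.7, -23.8). PL ⟂ LA; with |LA| = 18.7 on the right of PL, A = L + 18.7·(-0.162, -0.987) = (51.7, -42.2). Then |HA| = |A − H| = 66.7.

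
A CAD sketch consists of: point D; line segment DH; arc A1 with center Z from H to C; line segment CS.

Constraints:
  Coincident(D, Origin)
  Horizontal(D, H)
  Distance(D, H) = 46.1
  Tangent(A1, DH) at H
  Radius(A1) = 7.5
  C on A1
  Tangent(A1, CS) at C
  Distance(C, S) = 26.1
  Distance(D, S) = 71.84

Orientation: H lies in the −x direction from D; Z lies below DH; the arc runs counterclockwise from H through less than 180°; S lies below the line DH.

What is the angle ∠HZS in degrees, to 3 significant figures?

127°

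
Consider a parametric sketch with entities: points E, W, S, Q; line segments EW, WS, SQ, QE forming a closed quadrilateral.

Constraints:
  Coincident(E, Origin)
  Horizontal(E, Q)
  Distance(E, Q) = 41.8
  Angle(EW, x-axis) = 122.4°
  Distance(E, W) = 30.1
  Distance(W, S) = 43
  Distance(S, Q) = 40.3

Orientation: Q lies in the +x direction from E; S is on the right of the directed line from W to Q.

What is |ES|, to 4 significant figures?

13.29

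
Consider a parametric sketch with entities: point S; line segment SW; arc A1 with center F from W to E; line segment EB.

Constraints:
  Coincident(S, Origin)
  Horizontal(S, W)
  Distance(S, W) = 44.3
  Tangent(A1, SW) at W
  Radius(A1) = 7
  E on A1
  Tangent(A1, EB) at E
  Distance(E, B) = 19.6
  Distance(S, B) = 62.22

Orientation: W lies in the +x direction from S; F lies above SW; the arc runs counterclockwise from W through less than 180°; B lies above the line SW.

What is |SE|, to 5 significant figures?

51.022

S is at the origin; SW is horizontal with |SW| = 44.3 and W on the +x side, so W = (44.300, 0.0000). Tangency of A1 to SW means the radius FW is perpendicular to SW, so F = W + (0, 7) = (44.300, 7.0000). Since FE ⟂ EB (tangency), |FB| = √(7.0² + 19.6²) = 20.812 regardless of where E sits on A1. So B lies on both circle(S, 62.22) and circle(F, 20.812); the above-SW intersection is B = (57.915, 22.741). E is the foot of the tangent from B: E = (50.826, 4.4682).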